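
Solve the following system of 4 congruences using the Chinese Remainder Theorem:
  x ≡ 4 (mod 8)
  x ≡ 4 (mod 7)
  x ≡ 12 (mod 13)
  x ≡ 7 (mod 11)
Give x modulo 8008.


Product of moduli M = 8 · 7 · 13 · 11 = 8008.
Merge one congruence at a time:
  Start: x ≡ 4 (mod 8).
  Combine with x ≡ 4 (mod 7); new modulus lcm = 56.
    Write x = 4 + 8·t and substitute into x ≡ 4 (mod 7): 8·t ≡ 4 − 4 = 0 (mod 7).
    Reduce coefficients mod 7: 1·t ≡ 0 (mod 7).
    So t ≡ 0 (mod 7).
    Then x = 4 + 8·0 = 4, valid modulo lcm(8, 7) = 56: x ≡ 4 (mod 56).
  Combine with x ≡ 12 (mod 13); new modulus lcm = 728.
    Write x = 4 + 56·t and substitute into x ≡ 12 (mod 13): 56·t ≡ 12 − 4 = 8 (mod 13).
    Reduce coefficients mod 13: 4·t ≡ 8 (mod 13).
    The inverse of 4 mod 13 is 10 (since 4·10 = 40 = 3·13 + 1), so t ≡ 10·8 = 80 ≡ 2 (mod 13).
    Then x = 4 + 56·2 = 116, valid modulo lcm(56, 13) = 728: x ≡ 116 (mod 728).
  Combine with x ≡ 7 (mod 11); new modulus lcm = 8008.
    Write x = 116 + 728·t and substitute into x ≡ 7 (mod 11): 728·t ≡ 7 − 116 = -109 (mod 11).
    Reduce coefficients mod 11: 2·t ≡ 1 (mod 11).
    The inverse of 2 mod 11 is 6 (since 2·6 = 12 = 1·11 + 1), so t ≡ 6·1 = 6 ≡ 6 (mod 11).
    Then x = 116 + 728·6 = 4484, valid modulo lcm(728, 11) = 8008: x ≡ 4484 (mod 8008).
Verify against each original: 4484 mod 8 = 4, 4484 mod 7 = 4, 4484 mod 13 = 12, 4484 mod 11 = 7.

x ≡ 4484 (mod 8008).


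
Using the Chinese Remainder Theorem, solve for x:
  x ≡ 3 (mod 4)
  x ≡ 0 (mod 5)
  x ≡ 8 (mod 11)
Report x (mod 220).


Moduli 4, 5, 11 are pairwise coprime; by CRT there is a unique solution modulo M = 4 · 5 · 11 = 220.
Solve pairwise, accumulating the modulus:
  Start with x ≡ 3 (mod 4).
  Combine with x ≡ 0 (mod 5): since gcd(4, 5) = 1, we get a unique residue mod 20.
    Write x = 3 + 4·t and substitute into x ≡ 0 (mod 5): 4·t ≡ 0 − 3 = -3 (mod 5).
    Reduce coefficients mod 5: 4·t ≡ 2 (mod 5).
    The inverse of 4 mod 5 is 4 (since 4·4 = 16 = 3·5 + 1), so t ≡ 4·2 = 8 ≡ 3 (mod 5).
    Then x = 3 + 4·3 = 15, valid modulo lcm(4, 5) = 20: x ≡ 15 (mod 20).
  Combine with x ≡ 8 (mod 11): since gcd(20, 11) = 1, we get a unique residue mod 220.
    Write x = 15 + 20·t and substitute into x ≡ 8 (mod 11): 20·t ≡ 8 − 15 = -7 (mod 11).
    Reduce coefficients mod 11: 9·t ≡ 4 (mod 11).
    The inverse of 9 mod 11 is 5 (since 9·5 = 45 = 4·11 + 1), so t ≡ 5·4 = 20 ≡ 9 (mod 11).
    Then x = 15 + 20·9 = 195, valid modulo lcm(20, 11) = 220: x ≡ 195 (mod 220).
Verify: 195 mod 4 = 3 ✓, 195 mod 5 = 0 ✓, 195 mod 11 = 8 ✓.

x ≡ 195 (mod 220).


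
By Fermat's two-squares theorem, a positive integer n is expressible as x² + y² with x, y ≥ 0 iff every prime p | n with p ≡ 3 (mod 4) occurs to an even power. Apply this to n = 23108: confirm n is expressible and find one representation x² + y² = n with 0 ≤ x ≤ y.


Step 1: Factor n = 23108 = 2^2 · 53 · 109.
Step 2: Check the mod-4 condition on each prime factor: 2 = 2 (special); 53 ≡ 1 (mod 4), exponent 1; 109 ≡ 1 (mod 4), exponent 1.
All primes ≡ 3 (mod 4) appear to even exponent (or don't appear), so by the two-squares theorem n IS expressible as a sum of two squares.
Step 3: Build a representation. Group n = k² · m with k = 2 and m = 53 · 109 = 5777 (a product of primes ≡ 1 (mod 4)); a representation of m scales to one of n via (k·x)² + (k·y)² = k²(x² + y²). Each prime p ≡ 1 (mod 4) is itself a sum of two squares; find a² by testing p − a² for a perfect square:
  53: 53 − 1² = 52, 53 − 2² = 49 = 7² ⇒ 53 = 2² + 7².
  109: 109 − 1² = 108, 109 − 2² = 105, 109 − 3² = 100 = 10² ⇒ 109 = 3² + 10².
  Combine using the Brahmagupta–Fibonacci identity (a² + b²)(c² + d²) = (ac − bd)² + (ad + bc)² = (ac + bd)² + (ad − bc)²:
  53 · 109 = 5777: from (2² + 7²)(3² + 10²), take (2·3 − 7·10, 2·10 + 7·3) = (6 − 70, 20 + 21) = (-64, 41); dropping signs (only squares matter) gives (64, 41); check 64² + 41² = 4096 + 1681 = 5777 ✓.
  Scale by k = 2: (2·64, 2·41) = (128, 82).
Step 4: Order so x ≤ y and verify: 82² + 128² = 6724 + 16384 = 23108 = n. ✓

n = 23108 = 82² + 128² (one valid representation with x ≤ y).


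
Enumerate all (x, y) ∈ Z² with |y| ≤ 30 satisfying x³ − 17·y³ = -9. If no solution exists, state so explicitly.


The equation is x³ - 17y³ = -9. For fixed y, x³ = 17·y³ − 9, so a solution requires the RHS to be a perfect cube.
Strategy: iterate y from -30 to 30, compute RHS = 17·y³ − 9, and check whether it is a (positive or negative) perfect cube.
Check small values of y:
  y = 0: RHS = -9 is not a perfect cube.
  y = 1: RHS = 8 = (2)³ ⇒ x = 2 works.
  y = -1: RHS = -26 is not a perfect cube.
  y = 2: RHS = 127 is not a perfect cube.
  y = -2: RHS = -145 is not a perfect cube.
  y = 3: RHS = 450 is not a perfect cube.
  y = -3: RHS = -468 is not a perfect cube.
Continuing the search up to |y| = 30 finds no further solutions beyond those listed.
Collected solutions: (2, 1).

Solutions (with |y| ≤ 30): (2, 1).


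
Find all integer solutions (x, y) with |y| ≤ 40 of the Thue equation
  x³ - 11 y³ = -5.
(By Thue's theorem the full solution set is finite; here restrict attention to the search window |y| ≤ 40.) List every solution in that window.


The equation is x³ - 11y³ = -5. For fixed y, x³ = 11·y³ − 5, so a solution requires the RHS to be a perfect cube.
Strategy: iterate y from -40 to 40, compute RHS = 11·y³ − 5, and check whether it is a (positive or negative) perfect cube.
Check small values of y:
  y = 0: RHS = -5 is not a perfect cube.
  y = 1: RHS = 6 is not a perfect cube.
  y = -1: RHS = -16 is not a perfect cube.
  y = 2: RHS = 83 is not a perfect cube.
  y = -2: RHS = -93 is not a perfect cube.
  y = 3: RHS = 292 is not a perfect cube.
  y = -3: RHS = -302 is not a perfect cube.
Continuing the search up to |y| = 40 finds no solutions either.
No (x, y) in the scanned range satisfies the equation.

No integer solutions with |y| ≤ 40.


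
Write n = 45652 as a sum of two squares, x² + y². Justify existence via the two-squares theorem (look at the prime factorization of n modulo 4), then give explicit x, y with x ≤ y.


Step 1: Factor n = 45652 = 2^2 · 101 · 113.
Step 2: Check the mod-4 condition on each prime factor: 2 = 2 (special); 101 ≡ 1 (mod 4), exponent 1; 113 ≡ 1 (mod 4), exponent 1.
All primes ≡ 3 (mod 4) appear to even exponent (or don't appear), so by the two-squares theorem n IS expressible as a sum of two squares.
Step 3: Build a representation. Group n = k² · m with k = 2 and m = 101 · 113 = 11413 (a product of primes ≡ 1 (mod 4)); a representation of m scales to one of n via (k·x)² + (k·y)² = k²(x² + y²). Each prime p ≡ 1 (mod 4) is itself a sum of two squares; find a² by testing p − a² for a perfect square:
  101: 101 − 1² = 100 = 10² ⇒ 101 = 1² + 10².
  113: 113 − 1² = 112, 113 − 2² = 109, 113 − 3² = 104, 113 − 4² = 97, 113 − 5² = 88, 113 − 6² = 77, 113 − 7² = 64 = 8² ⇒ 113 = 7² + 8².
  Combine using the Brahmagupta–Fibonacci identity (a² + b²)(c² + d²) = (ac − bd)² + (ad + bc)² = (ac + bd)² + (ad − bc)²:
  101 · 113 = 11413: from (1² + 10²)(7² + 8²), take (1·7 − 10·8, 1·8 + 10·7) = (7 − 80, 8 + 70) = (-73, 78); dropping signs (only squares matter) gives (73, 78); check 73² + 78² = 5329 + 6084 = 11413 ✓.
  Scale by k = 2: (2·73, 2·78) = (146, 156).
Step 4: Order so x ≤ y and verify: 146² + 156² = 21316 + 24336 = 45652 = n. ✓

n = 45652 = 146² + 156² (one valid representation with x ≤ y).


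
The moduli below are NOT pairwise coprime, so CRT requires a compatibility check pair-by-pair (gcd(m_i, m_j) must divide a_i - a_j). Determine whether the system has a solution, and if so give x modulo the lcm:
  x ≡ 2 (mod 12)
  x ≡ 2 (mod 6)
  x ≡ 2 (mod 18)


Moduli 12, 6, 18 are not pairwise coprime, so CRT works modulo lcm(m_i) when all pairwise compatibility conditions hold.
Pairwise compatibility: gcd(m_i, m_j) must divide a_i - a_j for every pair.
Merge one congruence at a time:
  Start: x ≡ 2 (mod 12).
  Combine with x ≡ 2 (mod 6): gcd(12, 6) = 6; 2 - 2 = 0, which IS divisible by 6, so compatible.
    Write x = 2 + 12·t and substitute into x ≡ 2 (mod 6): 12·t ≡ 2 − 2 = 0 (mod 6).
    Divide the congruence (and modulus) by g = 6: 2·t ≡ 0 (mod 1).
    Modulo 1 every t works; take t = 0.
    Then x = 2 + 12·0 = 2, valid modulo lcm(12, 6) = 12: x ≡ 2 (mod 12).
  Combine with x ≡ 2 (mod 18): gcd(12, 18) = 6; 2 - 2 = 0, which IS divisible by 6, so compatible.
    Write x = 2 + 12·t and substitute into x ≡ 2 (mod 18): 12·t ≡ 2 − 2 = 0 (mod 18).
    Divide the congruence (and modulus) by g = 6: 2·t ≡ 0 (mod 3).
    The inverse of 2 mod 3 is 2 (since 2·2 = 4 = 1·3 + 1), so t ≡ 2·0 = 0 ≡ 0 (mod 3).
    Then x = 2 + 12·0 = 2, valid modulo lcm(12, 18) = 36: x ≡ 2 (mod 36).
Verify: 2 mod 12 = 2, 2 mod 6 = 2, 2 mod 18 = 2.

x ≡ 2 (mod 36).


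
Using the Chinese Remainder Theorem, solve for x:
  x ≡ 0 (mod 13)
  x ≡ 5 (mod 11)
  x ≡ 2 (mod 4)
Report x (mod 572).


Moduli 13, 11, 4 are pairwise coprime; by CRT there is a unique solution modulo M = 13 · 11 · 4 = 572.
Solve pairwise, accumulating the modulus:
  Start with x ≡ 0 (mod 13).
  Combine with x ≡ 5 (mod 11): since gcd(13, 11) = 1, we get a unique residue mod 143.
    Write x = 0 + 13·t and substitute into x ≡ 5 (mod 11): 13·t ≡ 5 − 0 = 5 (mod 11).
    Reduce coefficients mod 11: 2·t ≡ 5 (mod 11).
    The inverse of 2 mod 11 is 6 (since 2·6 = 12 = 1·11 + 1), so t ≡ 6·5 = 30 ≡ 8 (mod 11).
    Then x = 0 + 13·8 = 104, valid modulo lcm(13, 11) = 143: x ≡ 104 (mod 143).
  Combine with x ≡ 2 (mod 4): since gcd(143, 4) = 1, we get a unique residue mod 572.
    Write x = 104 + 143·t and substitute into x ≡ 2 (mod 4): 143·t ≡ 2 − 104 = -102 (mod 4).
    Reduce coefficients mod 4: 3·t ≡ 2 (mod 4).
    The inverse of 3 mod 4 is 3 (since 3·3 = 9 = 2·4 + 1), so t ≡ 3·2 = 6 ≡ 2 (mod 4).
    Then x = 104 + 143·2 = 390, valid modulo lcm(143, 4) = 572: x ≡ 390 (mod 572).
Verify: 390 mod 13 = 0 ✓, 390 mod 11 = 5 ✓, 390 mod 4 = 2 ✓.

x ≡ 390 (mod 572).


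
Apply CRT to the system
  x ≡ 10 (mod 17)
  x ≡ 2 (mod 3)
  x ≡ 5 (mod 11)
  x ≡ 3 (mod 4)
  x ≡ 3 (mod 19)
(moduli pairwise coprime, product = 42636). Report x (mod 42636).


Product of moduli M = 17 · 3 · 11 · 4 · 19 = 42636.
Merge one congruence at a time:
  Start: x ≡ 10 (mod 17).
  Combine with x ≡ 2 (mod 3); new modulus lcm = 51.
    Write x = 10 + 17·t and substitute into x ≡ 2 (mod 3): 17·t ≡ 2 − 10 = -8 (mod 3).
    Reduce coefficients mod 3: 2·t ≡ 1 (mod 3).
    The inverse of 2 mod 3 is 2 (since 2·2 = 4 = 1·3 + 1), so t ≡ 2·1 = 2 ≡ 2 (mod 3).
    Then x = 10 + 17·2 = 44, valid modulo lcm(17, 3) = 51: x ≡ 44 (mod 51).
  Combine with x ≡ 5 (mod 11); new modulus lcm = 561.
    Write x = 44 + 51·t and substitute into x ≡ 5 (mod 11): 51·t ≡ 5 − 44 = -39 (mod 11).
    Reduce coefficients mod 11: 7·t ≡ 5 (mod 11).
    The inverse of 7 mod 11 is 8 (since 7·8 = 56 = 5·11 + 1), so t ≡ 8·5 = 40 ≡ 7 (mod 11).
    Then x = 44 + 51·7 = 401, valid modulo lcm(51, 11) = 561: x ≡ 401 (mod 561).
  Combine with x ≡ 3 (mod 4); new modulus lcm = 2244.
    Write x = 401 + 561·t and substitute into x ≡ 3 (mod 4): 561·t ≡ 3 − 401 = -398 (mod 4).
    Reduce coefficients mod 4: 1·t ≡ 2 (mod 4).
    So t ≡ 2 (mod 4).
    Then x = 401 + 561·2 = 1523, valid modulo lcm(561, 4) = 2244: x ≡ 1523 (mod 2244).
  Combine with x ≡ 3 (mod 19); new modulus lcm = 42636.
    Write x = 1523 + 2244·t and substitute into x ≡ 3 (mod 19): 2244·t ≡ 3 − 1523 = -1520 (mod 19).
    Reduce coefficients mod 19: 2·t ≡ 0 (mod 19).
    The inverse of 2 mod 19 is 10 (since 2·10 = 20 = 1·19 + 1), so t ≡ 10·0 = 0 ≡ 0 (mod 19).
    Then x = 1523 + 2244·0 = 1523, valid modulo lcm(2244, 19) = 42636: x ≡ 1523 (mod 42636).
Verify against each original: 1523 mod 17 = 10, 1523 mod 3 = 2, 1523 mod 11 = 5, 1523 mod 4 = 3, 1523 mod 19 = 3.

x ≡ 1523 (mod 42636).


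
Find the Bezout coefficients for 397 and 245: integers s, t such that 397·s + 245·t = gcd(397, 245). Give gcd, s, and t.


Euclidean algorithm on (397, 245) — divide until remainder is 0:
  397 = 1 · 245 + 152
  245 = 1 · 152 + 93
  152 = 1 · 93 + 59
  93 = 1 · 59 + 34
  59 = 1 · 34 + 25
  34 = 1 · 25 + 9
  25 = 2 · 9 + 7
  9 = 1 · 7 + 2
  7 = 3 · 2 + 1
  2 = 2 · 1 + 0
gcd(397, 245) = 1.
Track Bezout coefficients alongside the remainders: start with r₀ = 397 = a·1 + b·0 (s = 1, t = 0) and r₁ = 245 = a·0 + b·1 (s = 0, t = 1); each new remainder r_{k+1} = r_{k-1} − q_k·r_k inherits s_{k+1} = s_{k-1} − q_k·s_k, t_{k+1} = t_{k-1} − q_k·t_k, so r_k = a·s_k + b·t_k at every step:
  q = 1: r = 152, s = 1 − 1·0 = 1, t = 0 − 1·1 = -1  (check: 397·1 + 245·(-1) = 152)
  q = 1: r = 93, s = 0 − 1·1 = -1, t = 1 − 1·(-1) = 2  (check: 397·(-1) + 245·2 = 93)
  q = 1: r = 59, s = 1 − 1·(-1) = 2, t = -1 − 1·2 = -3  (check: 397·2 + 245·(-3) = 59)
  q = 1: r = 34, s = -1 − 1·2 = -3, t = 2 − 1·(-3) = 5  (check: 397·(-3) + 245·5 = 34)
  q = 1: r = 25, s = 2 − 1·(-3) = 5, t = -3 − 1·5 = -8  (check: 397·5 + 245·(-8) = 25)
  q = 1: r = 9, s = -3 − 1·5 = -8, t = 5 − 1·(-8) = 13  (check: 397·(-8) + 245·13 = 9)
  q = 2: r = 7, s = 5 − 2·(-8) = 21, t = -8 − 2·13 = -34  (check: 397·21 + 245·(-34) = 7)
  q = 1: r = 2, s = -8 − 1·21 = -29, t = 13 − 1·(-34) = 47  (check: 397·(-29) + 245·47 = 2)
  q = 3: r = 1, s = 21 − 3·(-29) = 108, t = -34 − 3·47 = -175  (check: 397·108 + 245·(-175) = 1)
The row with r = 1 (the gcd) gives the Bezout coefficients s = 108, t = -175.
Result: 397 · (108) + 245 · (-175) = 1.

gcd(397, 245) = 1; s = 108, t = -175 (check: 397·108 + 245·(-175) = 1).


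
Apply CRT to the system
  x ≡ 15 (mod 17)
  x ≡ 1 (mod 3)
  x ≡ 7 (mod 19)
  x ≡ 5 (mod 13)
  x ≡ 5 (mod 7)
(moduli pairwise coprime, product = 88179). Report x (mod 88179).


Product of moduli M = 17 · 3 · 19 · 13 · 7 = 88179.
Merge one congruence at a time:
  Start: x ≡ 15 (mod 17).
  Combine with x ≡ 1 (mod 3); new modulus lcm = 51.
    Write x = 15 + 17·t and substitute into x ≡ 1 (mod 3): 17·t ≡ 1 − 15 = -14 (mod 3).
    Reduce coefficients mod 3: 2·t ≡ 1 (mod 3).
    The inverse of 2 mod 3 is 2 (since 2·2 = 4 = 1·3 + 1), so t ≡ 2·1 = 2 ≡ 2 (mod 3).
    Then x = 15 + 17·2 = 49, valid modulo lcm(17, 3) = 51: x ≡ 49 (mod 51).
  Combine with x ≡ 7 (mod 19); new modulus lcm = 969.
    Write x = 49 + 51·t and substitute into x ≡ 7 (mod 19): 51·t ≡ 7 − 49 = -42 (mod 19).
    Reduce coefficients mod 19: 13·t ≡ 15 (mod 19).
    The inverse of 13 mod 19 is 3 (since 13·3 = 39 = 2·19 + 1), so t ≡ 3·15 = 45 ≡ 7 (mod 19).
    Then x = 49 + 51·7 = 406, valid modulo lcm(51, 19) = 969: x ≡ 406 (mod 969).
  Combine with x ≡ 5 (mod 13); new modulus lcm = 12597.
    Write x = 406 + 969·t and substitute into x ≡ 5 (mod 13): 969·t ≡ 5 − 406 = -401 (mod 13).
    Reduce coefficients mod 13: 7·t ≡ 2 (mod 13).
    The inverse of 7 mod 13 is 2 (since 7·2 = 14 = 1·13 + 1), so t ≡ 2·2 = 4 ≡ 4 (mod 13).
    Then x = 406 + 969·4 = 4282, valid modulo lcm(969, 13) = 12597: x ≡ 4282 (mod 12597).
  Combine with x ≡ 5 (mod 7); new modulus lcm = 88179.
    Write x = 4282 + 12597·t and substitute into x ≡ 5 (mod 7): 12597·t ≡ 5 − 4282 = -4277 (mod 7).
    Reduce coefficients mod 7: 4·t ≡ 0 (mod 7).
    The inverse of 4 mod 7 is 2 (since 4·2 = 8 = 1·7 + 1), so t ≡ 2·0 = 0 ≡ 0 (mod 7).
    Then x = 4282 + 12597·0 = 4282, valid modulo lcm(12597, 7) = 88179: x ≡ 4282 (mod 88179).
Verify against each original: 4282 mod 17 = 15, 4282 mod 3 = 1, 4282 mod 19 = 7, 4282 mod 13 = 5, 4282 mod 7 = 5.

x ≡ 4282 (mod 88179).


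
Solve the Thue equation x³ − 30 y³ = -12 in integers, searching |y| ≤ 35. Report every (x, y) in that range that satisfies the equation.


The equation is x³ - 30y³ = -12. For fixed y, x³ = 30·y³ − 12, so a solution requires the RHS to be a perfect cube.
Strategy: iterate y from -35 to 35, compute RHS = 30·y³ − 12, and check whether it is a (positive or negative) perfect cube.
Check small values of y:
  y = 0: RHS = -12 is not a perfect cube.
  y = 1: RHS = 18 is not a perfect cube.
  y = -1: RHS = -42 is not a perfect cube.
  y = 2: RHS = 228 is not a perfect cube.
  y = -2: RHS = -252 is not a perfect cube.
  y = 3: RHS = 798 is not a perfect cube.
  y = -3: RHS = -822 is not a perfect cube.
Continuing the search up to |y| = 35 finds no solutions either.
No (x, y) in the scanned range satisfies the equation.

No integer solutions with |y| ≤ 35.


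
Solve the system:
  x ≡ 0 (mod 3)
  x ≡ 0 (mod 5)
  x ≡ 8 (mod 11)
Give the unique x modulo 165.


Moduli 3, 5, 11 are pairwise coprime; by CRT there is a unique solution modulo M = 3 · 5 · 11 = 165.
Solve pairwise, accumulating the modulus:
  Start with x ≡ 0 (mod 3).
  Combine with x ≡ 0 (mod 5): since gcd(3, 5) = 1, we get a unique residue mod 15.
    Write x = 0 + 3·t and substitute into x ≡ 0 (mod 5): 3·t ≡ 0 − 0 = 0 (mod 5).
    The inverse of 3 mod 5 is 2 (since 3·2 = 6 = 1·5 + 1), so t ≡ 2·0 = 0 ≡ 0 (mod 5).
    Then x = 0 + 3·0 = 0, valid modulo lcm(3, 5) = 15: x ≡ 0 (mod 15).
  Combine with x ≡ 8 (mod 11): since gcd(15, 11) = 1, we get a unique residue mod 165.
    Write x = 0 + 15·t and substitute into x ≡ 8 (mod 11): 15·t ≡ 8 − 0 = 8 (mod 11).
    Reduce coefficients mod 11: 4·t ≡ 8 (mod 11).
    The inverse of 4 mod 11 is 3 (since 4·3 = 12 = 1·11 + 1), so t ≡ 3·8 = 24 ≡ 2 (mod 11).
    Then x = 0 + 15·2 = 30, valid modulo lcm(15, 11) = 165: x ≡ 30 (mod 165).
Verify: 30 mod 3 = 0 ✓, 30 mod 5 = 0 ✓, 30 mod 11 = 8 ✓.

x ≡ 30 (mod 165).


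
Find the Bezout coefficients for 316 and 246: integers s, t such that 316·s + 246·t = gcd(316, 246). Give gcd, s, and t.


Euclidean algorithm on (316, 246) — divide until remainder is 0:
  316 = 1 · 246 + 70
  246 = 3 · 70 + 36
  70 = 1 · 36 + 34
  36 = 1 · 34 + 2
  34 = 17 · 2 + 0
gcd(316, 246) = 2.
Track Bezout coefficients alongside the remainders: start with r₀ = 316 = a·1 + b·0 (s = 1, t = 0) and r₁ = 246 = a·0 + b·1 (s = 0, t = 1); each new remainder r_{k+1} = r_{k-1} − q_k·r_k inherits s_{k+1} = s_{k-1} − q_k·s_k, t_{k+1} = t_{k-1} − q_k·t_k, so r_k = a·s_k + b·t_k at every step:
  q = 1: r = 70, s = 1 − 1·0 = 1, t = 0 − 1·1 = -1  (check: 316·1 + 246·(-1) = 70)
  q = 3: r = 36, s = 0 − 3·1 = -3, t = 1 − 3·(-1) = 4  (check: 316·(-3) + 246·4 = 36)
  q = 1: r = 34, s = 1 − 1·(-3) = 4, t = -1 − 1·4 = -5  (check: 316·4 + 246·(-5) = 34)
  q = 1: r = 2, s = -3 − 1·4 = -7, t = 4 − 1·(-5) = 9  (check: 316·(-7) + 246·9 = 2)
The row with r = 2 (the gcd) gives the Bezout coefficients s = -7, t = 9.
Result: 316 · (-7) + 246 · (9) = 2.

gcd(316, 246) = 2; s = -7, t = 9 (check: 316·(-7) + 246·9 = 2).


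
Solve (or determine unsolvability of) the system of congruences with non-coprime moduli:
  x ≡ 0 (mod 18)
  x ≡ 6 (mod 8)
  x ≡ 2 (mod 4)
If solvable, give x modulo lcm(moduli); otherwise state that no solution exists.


Moduli 18, 8, 4 are not pairwise coprime, so CRT works modulo lcm(m_i) when all pairwise compatibility conditions hold.
Pairwise compatibility: gcd(m_i, m_j) must divide a_i - a_j for every pair.
Merge one congruence at a time:
  Start: x ≡ 0 (mod 18).
  Combine with x ≡ 6 (mod 8): gcd(18, 8) = 2; 6 - 0 = 6, which IS divisible by 2, so compatible.
    Write x = 0 + 18·t and substitute into x ≡ 6 (mod 8): 18·t ≡ 6 − 0 = 6 (mod 8).
    Divide the congruence (and modulus) by g = 2: 9·t ≡ 3 (mod 4).
    Reduce coefficients mod 4: 1·t ≡ 3 (mod 4).
    So t ≡ 3 (mod 4).
    Then x = 0 + 18·3 = 54, valid modulo lcm(18, 8) = 72: x ≡ 54 (mod 72).
  Combine with x ≡ 2 (mod 4): gcd(72, 4) = 4; 2 - 54 = -52, which IS divisible by 4, so compatible.
    Write x = 54 + 72·t and substitute into x ≡ 2 (mod 4): 72·t ≡ 2 − 54 = -52 (mod 4).
    Divide the congruence (and modulus) by g = 4: 18·t ≡ -13 (mod 1).
    Modulo 1 every t works; take t = 0.
    Then x = 54 + 72·0 = 54, valid modulo lcm(72, 4) = 72: x ≡ 54 (mod 72).
Verify: 54 mod 18 = 0, 54 mod 8 = 6, 54 mod 4 = 2.

x ≡ 54 (mod 72).


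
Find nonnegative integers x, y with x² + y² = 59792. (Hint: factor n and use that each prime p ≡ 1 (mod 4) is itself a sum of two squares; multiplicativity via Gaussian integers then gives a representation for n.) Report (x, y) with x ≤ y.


Step 1: Factor n = 59792 = 2^4 · 37 · 101.
Step 2: Check the mod-4 condition on each prime factor: 2 = 2 (special); 37 ≡ 1 (mod 4), exponent 1; 101 ≡ 1 (mod 4), exponent 1.
All primes ≡ 3 (mod 4) appear to even exponent (or don't appear), so by the two-squares theorem n IS expressible as a sum of two squares.
Step 3: Build a representation. Group n = k² · m with k = 4 and m = 37 · 101 = 3737 (a product of primes ≡ 1 (mod 4)); a representation of m scales to one of n via (k·x)² + (k·y)² = k²(x² + y²). Each prime p ≡ 1 (mod 4) is itself a sum of two squares; find a² by testing p − a² for a perfect square:
  37: 37 − 1² = 36 = 6² ⇒ 37 = 1² + 6².
  101: 101 − 1² = 100 = 10² ⇒ 101 = 1² + 10².
  Combine using the Brahmagupta–Fibonacci identity (a² + b²)(c² + d²) = (ac − bd)² + (ad + bc)² = (ac + bd)² + (ad − bc)²:
  37 · 101 = 3737: from (1² + 6²)(1² + 10²), take (1·1 − 6·10, 1·10 + 6·1) = (1 − 60, 10 + 6) = (-59, 16); dropping signs (only squares matter) gives (59, 16); check 59² + 16² = 3481 + 256 = 3737 ✓.
  Scale by k = 4: (4·59, 4·16) = (236, 64).
Step 4: Order so x ≤ y and verify: 64² + 236² = 4096 + 55696 = 59792 = n. ✓

n = 59792 = 64² + 236² (one valid representation with x ≤ y).


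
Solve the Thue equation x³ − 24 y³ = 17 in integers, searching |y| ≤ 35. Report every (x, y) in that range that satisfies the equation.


The equation is x³ - 24y³ = 17. For fixed y, x³ = 24·y³ + 17, so a solution requires the RHS to be a perfect cube.
Strategy: iterate y from -35 to 35, compute RHS = 24·y³ + 17, and check whether it is a (positive or negative) perfect cube.
Check small values of y:
  y = 0: RHS = 17 is not a perfect cube.
  y = 1: RHS = 41 is not a perfect cube.
  y = -1: RHS = -7 is not a perfect cube.
  y = 2: RHS = 209 is not a perfect cube.
  y = -2: RHS = -175 is not a perfect cube.
  y = 3: RHS = 665 is not a perfect cube.
  y = -3: RHS = -631 is not a perfect cube.
Continuing the search up to |y| = 35 finds no solutions either.
No (x, y) in the scanned range satisfies the equation.

No integer solutions with |y| ≤ 35.


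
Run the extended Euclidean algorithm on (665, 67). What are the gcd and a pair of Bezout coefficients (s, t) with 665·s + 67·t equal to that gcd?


Euclidean algorithm on (665, 67) — divide until remainder is 0:
  665 = 9 · 67 + 62
  67 = 1 · 62 + 5
  62 = 12 · 5 + 2
  5 = 2 · 2 + 1
  2 = 2 · 1 + 0
gcd(665, 67) = 1.
Track Bezout coefficients alongside the remainders: start with r₀ = 665 = a·1 + b·0 (s = 1, t = 0) and r₁ = 67 = a·0 + b·1 (s = 0, t = 1); each new remainder r_{k+1} = r_{k-1} − q_k·r_k inherits s_{k+1} = s_{k-1} − q_k·s_k, t_{k+1} = t_{k-1} − q_k·t_k, so r_k = a·s_k + b·t_k at every step:
  q = 9: r = 62, s = 1 − 9·0 = 1, t = 0 − 9·1 = -9  (check: 665·1 + 67·(-9) = 62)
  q = 1: r = 5, s = 0 − 1·1 = -1, t = 1 − 1·(-9) = 10  (check: 665·(-1) + 67·10 = 5)
  q = 12: r = 2, s = 1 − 12·(-1) = 13, t = -9 − 12·10 = -129  (check: 665·13 + 67·(-129) = 2)
  q = 2: r = 1, s = -1 − 2·13 = -27, t = 10 − 2·(-129) = 268  (check: 665·(-27) + 67·268 = 1)
The row with r = 1 (the gcd) gives the Bezout coefficients s = -27, t = 268.
Result: 665 · (-27) + 67 · (268) = 1.

gcd(665, 67) = 1; s = -27, t = 268 (check: 665·(-27) + 67·268 = 1).


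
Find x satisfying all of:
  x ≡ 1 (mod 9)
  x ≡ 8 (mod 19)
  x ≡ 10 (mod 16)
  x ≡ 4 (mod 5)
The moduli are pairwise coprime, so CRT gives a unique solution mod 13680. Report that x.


Product of moduli M = 9 · 19 · 16 · 5 = 13680.
Merge one congruence at a time:
  Start: x ≡ 1 (mod 9).
  Combine with x ≡ 8 (mod 19); new modulus lcm = 171.
    Write x = 1 + 9·t and substitute into x ≡ 8 (mod 19): 9·t ≡ 8 − 1 = 7 (mod 19).
    The inverse of 9 mod 19 is 17 (since 9·17 = 153 = 8·19 + 1), so t ≡ 17·7 = 119 ≡ 5 (mod 19).
    Then x = 1 + 9·5 = 46, valid modulo lcm(9, 19) = 171: x ≡ 46 (mod 171).
  Combine with x ≡ 10 (mod 16); new modulus lcm = 2736.
    Write x = 46 + 171·t and substitute into x ≡ 10 (mod 16): 171·t ≡ 10 − 46 = -36 (mod 16).
    Reduce coefficients mod 16: 11·t ≡ 12 (mod 16).
    The inverse of 11 mod 16 is 3 (since 11·3 = 33 = 2·16 + 1), so t ≡ 3·12 = 36 ≡ 4 (mod 16).
    Then x = 46 + 171·4 = 730, valid modulo lcm(171, 16) = 2736: x ≡ 730 (mod 2736).
  Combine with x ≡ 4 (mod 5); new modulus lcm = 13680.
    Write x = 730 + 2736·t and substitute into x ≡ 4 (mod 5): 2736·t ≡ 4 − 730 = -726 (mod 5).
    Reduce coefficients mod 5: 1·t ≡ 4 (mod 5).
    So t ≡ 4 (mod 5).
    Then x = 730 + 2736·4 = 11674, valid modulo lcm(2736, 5) = 13680: x ≡ 11674 (mod 13680).
Verify against each original: 11674 mod 9 = 1, 11674 mod 19 = 8, 11674 mod 16 = 10, 11674 mod 5 = 4.

x ≡ 11674 (mod 13680).


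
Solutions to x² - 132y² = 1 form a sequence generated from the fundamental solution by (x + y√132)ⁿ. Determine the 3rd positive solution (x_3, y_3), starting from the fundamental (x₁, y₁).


Step 1: Find the fundamental solution (x₁, y₁) of x² - 132y² = 1.
  Expand √132 as a continued fraction. a₀ = ⌊√132⌋ = 11; iterate m_{k+1} = d_k·a_k − m_k, d_{k+1} = (132 − m_{k+1}²)/d_k, a_{k+1} = ⌊(a₀ + m_{k+1})/d_{k+1}⌋ (starting m₀ = 0, d₀ = 1), with convergents p_k = a_k·p_{k-1} + p_{k-2}, q_k = a_k·q_{k-1} + q_{k-2} (p₋₁ = 1, q₋₁ = 0):
  k = 0: a₀ = 11; p₀/q₀ = 11/1; p₀² − 132·q₀² = 121 − 132 = -11.
  k = 1: m = 11, d = 11, a = ⌊(11 + 11)/11⌋ = 2; p/q = (2·11 + 1)/(2·1 + 0) = 23/2; p² − 132·q² = 529 − 528 = 1.
  The first convergent with p² − 132·q² = 1 gives the fundamental solution (x₁, y₁) = (23, 2).
Step 2: Apply the recurrence (x_{n+1}, y_{n+1}) = (x₁x_n + 132y₁y_n, x₁y_n + y₁x_n) repeatedly.
  From (x_1, y_1) = (23, 2): x_2 = 23·23 + 132·2·2 = 1057; y_2 = 23·2 + 2·23 = 92.
  From (x_2, y_2) = (1057, 92): x_3 = 23·1057 + 132·2·92 = 48599; y_3 = 23·92 + 2·1057 = 4230.
Step 3: Verify x_3² - 132·y_3² = 2361862801 - 2361862800 = 1 (should be 1). ✓

(x_1, y_1) = (23, 2); (x_3, y_3) = (48599, 4230).


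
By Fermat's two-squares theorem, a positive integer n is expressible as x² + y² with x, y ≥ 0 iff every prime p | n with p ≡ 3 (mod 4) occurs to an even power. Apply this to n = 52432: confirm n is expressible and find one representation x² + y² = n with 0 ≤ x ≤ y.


Step 1: Factor n = 52432 = 2^4 · 29 · 113.
Step 2: Check the mod-4 condition on each prime factor: 2 = 2 (special); 29 ≡ 1 (mod 4), exponent 1; 113 ≡ 1 (mod 4), exponent 1.
All primes ≡ 3 (mod 4) appear to even exponent (or don't appear), so by the two-squares theorem n IS expressible as a sum of two squares.
Step 3: Build a representation. Group n = k² · m with k = 4 and m = 29 · 113 = 3277 (a product of primes ≡ 1 (mod 4)); a representation of m scales to one of n via (k·x)² + (k·y)² = k²(x² + y²). Each prime p ≡ 1 (mod 4) is itself a sum of two squares; find a² by testing p − a² for a perfect square:
  29: 29 − 1² = 28, 29 − 2² = 25 = 5² ⇒ 29 = 2² + 5².
  113: 113 − 1² = 112, 113 − 2² = 109, 113 − 3² = 104, 113 − 4² = 97, 113 − 5² = 88, 113 − 6² = 77, 113 − 7² = 64 = 8² ⇒ 113 = 7² + 8².
  Combine using the Brahmagupta–Fibonacci identity (a² + b²)(c² + d²) = (ac − bd)² + (ad + bc)² = (ac + bd)² + (ad − bc)²:
  29 · 113 = 3277: from (2² + 5²)(7² + 8²), take (2·7 − 5·8, 2·8 + 5·7) = (14 − 40, 16 + 35) = (-26, 51); dropping signs (only squares matter) gives (26, 51); check 26² + 51² = 676 + 2601 = 3277 ✓.
  Scale by k = 4: (4·26, 4·51) = (104, 204).
Step 4: Order so x ≤ y and verify: 104² + 204² = 10816 + 41616 = 52432 = n. ✓

n = 52432 = 104² + 204² (one valid representation with x ≤ y).


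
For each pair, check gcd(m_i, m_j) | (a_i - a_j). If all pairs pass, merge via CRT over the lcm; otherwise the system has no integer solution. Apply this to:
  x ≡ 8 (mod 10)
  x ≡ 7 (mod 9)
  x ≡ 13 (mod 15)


Moduli 10, 9, 15 are not pairwise coprime, so CRT works modulo lcm(m_i) when all pairwise compatibility conditions hold.
Pairwise compatibility: gcd(m_i, m_j) must divide a_i - a_j for every pair.
Merge one congruence at a time:
  Start: x ≡ 8 (mod 10).
  Combine with x ≡ 7 (mod 9): gcd(10, 9) = 1; 7 - 8 = -1, which IS divisible by 1, so compatible.
    Write x = 8 + 10·t and substitute into x ≡ 7 (mod 9): 10·t ≡ 7 − 8 = -1 (mod 9).
    Reduce coefficients mod 9: 1·t ≡ 8 (mod 9).
    So t ≡ 8 (mod 9).
    Then x = 8 + 10·8 = 88, valid modulo lcm(10, 9) = 90: x ≡ 88 (mod 90).
  Combine with x ≡ 13 (mod 15): gcd(90, 15) = 15; 13 - 88 = -75, which IS divisible by 15, so compatible.
    Write x = 88 + 90·t and substitute into x ≡ 13 (mod 15): 90·t ≡ 13 − 88 = -75 (mod 15).
    Divide the congruence (and modulus) by g = 15: 6·t ≡ -5 (mod 1).
    Modulo 1 every t works; take t = 0.
    Then x = 88 + 90·0 = 88, valid modulo lcm(90, 15) = 90: x ≡ 88 (mod 90).
Verify: 88 mod 10 = 8, 88 mod 9 = 7, 88 mod 15 = 13.

x ≡ 88 (mod 90).


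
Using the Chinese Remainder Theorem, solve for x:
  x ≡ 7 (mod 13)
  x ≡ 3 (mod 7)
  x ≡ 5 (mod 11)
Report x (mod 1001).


Moduli 13, 7, 11 are pairwise coprime; by CRT there is a unique solution modulo M = 13 · 7 · 11 = 1001.
Solve pairwise, accumulating the modulus:
  Start with x ≡ 7 (mod 13).
  Combine with x ≡ 3 (mod 7): since gcd(13, 7) = 1, we get a unique residue mod 91.
    Write x = 7 + 13·t and substitute into x ≡ 3 (mod 7): 13·t ≡ 3 − 7 = -4 (mod 7).
    Reduce coefficients mod 7: 6·t ≡ 3 (mod 7).
    The inverse of 6 mod 7 is 6 (since 6·6 = 36 = 5·7 + 1), so t ≡ 6·3 = 18 ≡ 4 (mod 7).
    Then x = 7 + 13·4 = 59, valid modulo lcm(13, 7) = 91: x ≡ 59 (mod 91).
  Combine with x ≡ 5 (mod 11): since gcd(91, 11) = 1, we get a unique residue mod 1001.
    Write x = 59 + 91·t and substitute into x ≡ 5 (mod 11): 91·t ≡ 5 − 59 = -54 (mod 11).
    Reduce coefficients mod 11: 3·t ≡ 1 (mod 11).
    The inverse of 3 mod 11 is 4 (since 3·4 = 12 = 1·11 + 1), so t ≡ 4·1 = 4 ≡ 4 (mod 11).
    Then x = 59 + 91·4 = 423, valid modulo lcm(91, 11) = 1001: x ≡ 423 (mod 1001).
Verify: 423 mod 13 = 7 ✓, 423 mod 7 = 3 ✓, 423 mod 11 = 5 ✓.

x ≡ 423 (mod 1001).


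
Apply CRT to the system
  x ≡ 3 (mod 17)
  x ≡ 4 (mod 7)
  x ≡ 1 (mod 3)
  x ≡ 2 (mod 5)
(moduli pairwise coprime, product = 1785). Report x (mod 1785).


Product of moduli M = 17 · 7 · 3 · 5 = 1785.
Merge one congruence at a time:
  Start: x ≡ 3 (mod 17).
  Combine with x ≡ 4 (mod 7); new modulus lcm = 119.
    Write x = 3 + 17·t and substitute into x ≡ 4 (mod 7): 17·t ≡ 4 − 3 = 1 (mod 7).
    Reduce coefficients mod 7: 3·t ≡ 1 (mod 7).
    The inverse of 3 mod 7 is 5 (since 3·5 = 15 = 2·7 + 1), so t ≡ 5·1 = 5 ≡ 5 (mod 7).
    Then x = 3 + 17·5 = 88, valid modulo lcm(17, 7) = 119: x ≡ 88 (mod 119).
  Combine with x ≡ 1 (mod 3); new modulus lcm = 357.
    Write x = 88 + 119·t and substitute into x ≡ 1 (mod 3): 119·t ≡ 1 − 88 = -87 (mod 3).
    Reduce coefficients mod 3: 2·t ≡ 0 (mod 3).
    The inverse of 2 mod 3 is 2 (since 2·2 = 4 = 1·3 + 1), so t ≡ 2·0 = 0 ≡ 0 (mod 3).
    Then x = 88 + 119·0 = 88, valid modulo lcm(119, 3) = 357: x ≡ 88 (mod 357).
  Combine with x ≡ 2 (mod 5); new modulus lcm = 1785.
    Write x = 88 + 357·t and substitute into x ≡ 2 (mod 5): 357·t ≡ 2 − 88 = -86 (mod 5).
    Reduce coefficients mod 5: 2·t ≡ 4 (mod 5).
    The inverse of 2 mod 5 is 3 (since 2·3 = 6 = 1·5 + 1), so t ≡ 3·4 = 12 ≡ 2 (mod 5).
    Then x = 88 + 357·2 = 802, valid modulo lcm(357, 5) = 1785: x ≡ 802 (mod 1785).
Verify against each original: 802 mod 17 = 3, 802 mod 7 = 4, 802 mod 3 = 1, 802 mod 5 = 2.

x ≡ 802 (mod 1785).


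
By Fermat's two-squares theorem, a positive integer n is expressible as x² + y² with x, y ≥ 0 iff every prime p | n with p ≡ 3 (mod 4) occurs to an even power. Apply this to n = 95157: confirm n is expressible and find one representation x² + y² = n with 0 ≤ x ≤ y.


Step 1: Factor n = 95157 = 3^2 · 97 · 109.
Step 2: Check the mod-4 condition on each prime factor: 3 ≡ 3 (mod 4), exponent 2 (must be even); 97 ≡ 1 (mod 4), exponent 1; 109 ≡ 1 (mod 4), exponent 1.
All primes ≡ 3 (mod 4) appear to even exponent (or don't appear), so by the two-squares theorem n IS expressible as a sum of two squares.
Step 3: Build a representation. Group n = k² · m with k = 3 and m = 97 · 109 = 10573 (a product of primes ≡ 1 (mod 4)); a representation of m scales to one of n via (k·x)² + (k·y)² = k²(x² + y²). Each prime p ≡ 1 (mod 4) is itself a sum of two squares; find a² by testing p − a² for a perfect square:
  97: 97 − 1² = 96, 97 − 2² = 93, 97 − 3² = 88, 97 − 4² = 81 = 9² ⇒ 97 = 4² + 9².
  109: 109 − 1² = 108, 109 − 2² = 105, 109 − 3² = 100 = 10² ⇒ 109 = 3² + 10².
  Combine using the Brahmagupta–Fibonacci identity (a² + b²)(c² + d²) = (ac − bd)² + (ad + bc)² = (ac + bd)² + (ad − bc)²:
  97 · 109 = 10573: from (4² + 9²)(3² + 10²), take (4·3 − 9·10, 4·10 + 9·3) = (12 − 90, 40 + 27) = (-78, 67); dropping signs (only squares matter) gives (78, 67); check 78² + 67² = 6084 + 4489 = 10573 ✓.
  Scale by k = 3: (3·78, 3·67) = (234, 201).
Step 4: Order so x ≤ y and verify: 201² + 234² = 40401 + 54756 = 95157 = n. ✓

n = 95157 = 201² + 234² (one valid representation with x ≤ y).


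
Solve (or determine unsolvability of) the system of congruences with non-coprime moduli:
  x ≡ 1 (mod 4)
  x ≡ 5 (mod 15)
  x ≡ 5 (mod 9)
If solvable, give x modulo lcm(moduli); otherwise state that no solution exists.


Moduli 4, 15, 9 are not pairwise coprime, so CRT works modulo lcm(m_i) when all pairwise compatibility conditions hold.
Pairwise compatibility: gcd(m_i, m_j) must divide a_i - a_j for every pair.
Merge one congruence at a time:
  Start: x ≡ 1 (mod 4).
  Combine with x ≡ 5 (mod 15): gcd(4, 15) = 1; 5 - 1 = 4, which IS divisible by 1, so compatible.
    Write x = 1 + 4·t and substitute into x ≡ 5 (mod 15): 4·t ≡ 5 − 1 = 4 (mod 15).
    The inverse of 4 mod 15 is 4 (since 4·4 = 16 = 1·15 + 1), so t ≡ 4·4 = 16 ≡ 1 (mod 15).
    Then x = 1 + 4·1 = 5, valid modulo lcm(4, 15) = 60: x ≡ 5 (mod 60).
  Combine with x ≡ 5 (mod 9): gcd(60, 9) = 3; 5 - 5 = 0, which IS divisible by 3, so compatible.
    Write x = 5 + 60·t and substitute into x ≡ 5 (mod 9): 60·t ≡ 5 − 5 = 0 (mod 9).
    Divide the congruence (and modulus) by g = 3: 20·t ≡ 0 (mod 3).
    Reduce coefficients mod 3: 2·t ≡ 0 (mod 3).
    The inverse of 2 mod 3 is 2 (since 2·2 = 4 = 1·3 + 1), so t ≡ 2·0 = 0 ≡ 0 (mod 3).
    Then x = 5 + 60·0 = 5, valid modulo lcm(60, 9) = 180: x ≡ 5 (mod 180).
Verify: 5 mod 4 = 1, 5 mod 15 = 5, 5 mod 9 = 5.

x ≡ 5 (mod 180).


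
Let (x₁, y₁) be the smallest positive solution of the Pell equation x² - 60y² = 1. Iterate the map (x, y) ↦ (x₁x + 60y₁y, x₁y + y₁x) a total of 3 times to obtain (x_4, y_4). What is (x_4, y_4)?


Step 1: Find the fundamental solution (x₁, y₁) of x² - 60y² = 1.
  Expand √60 as a continued fraction. a₀ = ⌊√60⌋ = 7; iterate m_{k+1} = d_k·a_k − m_k, d_{k+1} = (60 − m_{k+1}²)/d_k, a_{k+1} = ⌊(a₀ + m_{k+1})/d_{k+1}⌋ (starting m₀ = 0, d₀ = 1), with convergents p_k = a_k·p_{k-1} + p_{k-2}, q_k = a_k·q_{k-1} + q_{k-2} (p₋₁ = 1, q₋₁ = 0):
  k = 0: a₀ = 7; p₀/q₀ = 7/1; p₀² − 60·q₀² = 49 − 60 = -11.
  k = 1: m = 7, d = 11, a = ⌊(7 + 7)/11⌋ = 1; p/q = (1·7 + 1)/(1·1 + 0) = 8/1; p² − 60·q² = 64 − 60 = 4.
  k = 2: m = 4, d = 4, a = ⌊(7 + 4)/4⌋ = 2; p/q = (2·8 + 7)/(2·1 + 1) = 23/3; p² − 60·q² = 529 − 540 = -11.
  k = 3: m = 4, d = 11, a = ⌊(7 + 4)/11⌋ = 1; p/q = (1·23 + 8)/(1·3 + 1) = 31/4; p² − 60·q² = 961 − 960 = 1.
  The first convergent with p² − 60·q² = 1 gives the fundamental solution (x₁, y₁) = (31, 4).
Step 2: Apply the recurrence (x_{n+1}, y_{n+1}) = (x₁x_n + 60y₁y_n, x₁y_n + y₁x_n) repeatedly.
  From (x_1, y_1) = (31, 4): x_2 = 31·31 + 60·4·4 = 1921; y_2 = 31·4 + 4·31 = 248.
  From (x_2, y_2) = (1921, 248): x_3 = 31·1921 + 60·4·248 = 119071; y_3 = 31·248 + 4·1921 = 15372.
  From (x_3, y_3) = (119071, 15372): x_4 = 31·119071 + 60·4·15372 = 7380481; y_4 = 31·15372 + 4·119071 = 952816.
Step 3: Verify x_4² - 60·y_4² = 54471499791361 - 54471499791360 = 1 (should be 1). ✓

(x_1, y_1) = (31, 4); (x_4, y_4) = (7380481, 952816).


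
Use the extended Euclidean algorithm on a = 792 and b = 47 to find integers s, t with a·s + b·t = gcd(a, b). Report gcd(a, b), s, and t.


Euclidean algorithm on (792, 47) — divide until remainder is 0:
  792 = 16 · 47 + 40
  47 = 1 · 40 + 7
  40 = 5 · 7 + 5
  7 = 1 · 5 + 2
  5 = 2 · 2 + 1
  2 = 2 · 1 + 0
gcd(792, 47) = 1.
Track Bezout coefficients alongside the remainders: start with r₀ = 792 = a·1 + b·0 (s = 1, t = 0) and r₁ = 47 = a·0 + b·1 (s = 0, t = 1); each new remainder r_{k+1} = r_{k-1} − q_k·r_k inherits s_{k+1} = s_{k-1} − q_k·s_k, t_{k+1} = t_{k-1} − q_k·t_k, so r_k = a·s_k + b·t_k at every step:
  q = 16: r = 40, s = 1 − 16·0 = 1, t = 0 − 16·1 = -16  (check: 792·1 + 47·(-16) = 40)
  q = 1: r = 7, s = 0 − 1·1 = -1, t = 1 − 1·(-16) = 17  (check: 792·(-1) + 47·17 = 7)
  q = 5: r = 5, s = 1 − 5·(-1) = 6, t = -16 − 5·17 = -101  (check: 792·6 + 47·(-101) = 5)
  q = 1: r = 2, s = -1 − 1·6 = -7, t = 17 − 1·(-101) = 118  (check: 792·(-7) + 47·118 = 2)
  q = 2: r = 1, s = 6 − 2·(-7) = 20, t = -101 − 2·118 = -337  (check: 792·20 + 47·(-337) = 1)
The row with r = 1 (the gcd) gives the Bezout coefficients s = 20, t = -337.
Result: 792 · (20) + 47 · (-337) = 1.

gcd(792, 47) = 1; s = 20, t = -337 (check: 792·20 + 47·(-337) = 1).


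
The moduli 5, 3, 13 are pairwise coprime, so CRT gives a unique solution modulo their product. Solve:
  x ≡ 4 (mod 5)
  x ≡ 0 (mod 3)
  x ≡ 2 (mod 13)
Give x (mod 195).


Moduli 5, 3, 13 are pairwise coprime; by CRT there is a unique solution modulo M = 5 · 3 · 13 = 195.
Solve pairwise, accumulating the modulus:
  Start with x ≡ 4 (mod 5).
  Combine with x ≡ 0 (mod 3): since gcd(5, 3) = 1, we get a unique residue mod 15.
    Write x = 4 + 5·t and substitute into x ≡ 0 (mod 3): 5·t ≡ 0 − 4 = -4 (mod 3).
    Reduce coefficients mod 3: 2·t ≡ 2 (mod 3).
    The inverse of 2 mod 3 is 2 (since 2·2 = 4 = 1·3 + 1), so t ≡ 2·2 = 4 ≡ 1 (mod 3).
    Then x = 4 + 5·1 = 9, valid modulo lcm(5, 3) = 15: x ≡ 9 (mod 15).
  Combine with x ≡ 2 (mod 13): since gcd(15, 13) = 1, we get a unique residue mod 195.
    Write x = 9 + 15·t and substitute into x ≡ 2 (mod 13): 15·t ≡ 2 − 9 = -7 (mod 13).
    Reduce coefficients mod 13: 2·t ≡ 6 (mod 13).
    The inverse of 2 mod 13 is 7 (since 2·7 = 14 = 1·13 + 1), so t ≡ 7·6 = 42 ≡ 3 (mod 13).
    Then x = 9 + 15·3 = 54, valid modulo lcm(15, 13) = 195: x ≡ 54 (mod 195).
Verify: 54 mod 5 = 4 ✓, 54 mod 3 = 0 ✓, 54 mod 13 = 2 ✓.

x ≡ 54 (mod 195).


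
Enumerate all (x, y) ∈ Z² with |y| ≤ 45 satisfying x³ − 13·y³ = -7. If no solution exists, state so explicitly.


The equation is x³ - 13y³ = -7. For fixed y, x³ = 13·y³ − 7, so a solution requires the RHS to be a perfect cube.
Strategy: iterate y from -45 to 45, compute RHS = 13·y³ − 7, and check whether it is a (positive or negative) perfect cube.
Check small values of y:
  y = 0: RHS = -7 is not a perfect cube.
  y = 1: RHS = 6 is not a perfect cube.
  y = -1: RHS = -20 is not a perfect cube.
  y = 2: RHS = 97 is not a perfect cube.
  y = -2: RHS = -111 is not a perfect cube.
  y = 3: RHS = 344 is not a perfect cube.
  y = -3: RHS = -358 is not a perfect cube.
Continuing the search up to |y| = 45 finds no solutions either.
No (x, y) in the scanned range satisfies the equation.

No integer solutions with |y| ≤ 45.
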